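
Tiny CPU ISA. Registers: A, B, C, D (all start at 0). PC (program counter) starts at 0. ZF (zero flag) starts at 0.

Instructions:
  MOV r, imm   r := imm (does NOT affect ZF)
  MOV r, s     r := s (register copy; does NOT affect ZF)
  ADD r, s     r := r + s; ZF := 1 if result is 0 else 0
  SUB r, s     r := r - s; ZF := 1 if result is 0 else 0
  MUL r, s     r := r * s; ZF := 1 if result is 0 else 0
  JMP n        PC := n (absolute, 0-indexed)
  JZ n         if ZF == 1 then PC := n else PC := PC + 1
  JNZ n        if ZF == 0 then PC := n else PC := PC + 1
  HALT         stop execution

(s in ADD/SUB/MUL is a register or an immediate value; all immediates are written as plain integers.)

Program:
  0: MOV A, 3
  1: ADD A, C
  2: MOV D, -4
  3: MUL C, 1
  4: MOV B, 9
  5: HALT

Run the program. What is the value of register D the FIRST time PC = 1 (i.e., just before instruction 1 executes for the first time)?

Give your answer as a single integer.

Step 1: PC=0 exec 'MOV A, 3'. After: A=3 B=0 C=0 D=0 ZF=0 PC=1
First time PC=1: D=0

0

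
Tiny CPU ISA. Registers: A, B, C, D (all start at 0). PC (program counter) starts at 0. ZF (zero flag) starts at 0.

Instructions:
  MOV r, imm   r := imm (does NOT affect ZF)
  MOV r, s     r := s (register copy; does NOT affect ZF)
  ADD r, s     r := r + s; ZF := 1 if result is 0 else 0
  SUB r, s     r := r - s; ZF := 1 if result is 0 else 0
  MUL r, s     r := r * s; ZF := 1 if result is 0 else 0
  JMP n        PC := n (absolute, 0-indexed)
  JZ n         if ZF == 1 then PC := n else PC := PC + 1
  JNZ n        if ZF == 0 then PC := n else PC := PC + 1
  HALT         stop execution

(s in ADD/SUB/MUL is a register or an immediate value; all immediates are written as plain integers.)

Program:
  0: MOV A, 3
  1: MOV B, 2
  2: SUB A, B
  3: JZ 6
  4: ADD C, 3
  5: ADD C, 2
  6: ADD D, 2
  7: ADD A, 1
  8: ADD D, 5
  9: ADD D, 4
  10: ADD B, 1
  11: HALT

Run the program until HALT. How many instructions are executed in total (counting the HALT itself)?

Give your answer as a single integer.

Step 1: PC=0 exec 'MOV A, 3'. After: A=3 B=0 C=0 D=0 ZF=0 PC=1
Step 2: PC=1 exec 'MOV B, 2'. After: A=3 B=2 C=0 D=0 ZF=0 PC=2
Step 3: PC=2 exec 'SUB A, B'. After: A=1 B=2 C=0 D=0 ZF=0 PC=3
Step 4: PC=3 exec 'JZ 6'. After: A=1 B=2 C=0 D=0 ZF=0 PC=4
Step 5: PC=4 exec 'ADD C, 3'. After: A=1 B=2 C=3 D=0 ZF=0 PC=5
Step 6: PC=5 exec 'ADD C, 2'. After: A=1 B=2 C=5 D=0 ZF=0 PC=6
Step 7: PC=6 exec 'ADD D, 2'. After: A=1 B=2 C=5 D=2 ZF=0 PC=7
Step 8: PC=7 exec 'ADD A, 1'. After: A=2 B=2 C=5 D=2 ZF=0 PC=8
Step 9: PC=8 exec 'ADD D, 5'. After: A=2 B=2 C=5 D=7 ZF=0 PC=9
Step 10: PC=9 exec 'ADD D, 4'. After: A=2 B=2 C=5 D=11 ZF=0 PC=10
Step 11: PC=10 exec 'ADD B, 1'. After: A=2 B=3 C=5 D=11 ZF=0 PC=11
Step 12: PC=11 exec 'HALT'. After: A=2 B=3 C=5 D=11 ZF=0 PC=11 HALTED
Total instructions executed: 12

Answer: 12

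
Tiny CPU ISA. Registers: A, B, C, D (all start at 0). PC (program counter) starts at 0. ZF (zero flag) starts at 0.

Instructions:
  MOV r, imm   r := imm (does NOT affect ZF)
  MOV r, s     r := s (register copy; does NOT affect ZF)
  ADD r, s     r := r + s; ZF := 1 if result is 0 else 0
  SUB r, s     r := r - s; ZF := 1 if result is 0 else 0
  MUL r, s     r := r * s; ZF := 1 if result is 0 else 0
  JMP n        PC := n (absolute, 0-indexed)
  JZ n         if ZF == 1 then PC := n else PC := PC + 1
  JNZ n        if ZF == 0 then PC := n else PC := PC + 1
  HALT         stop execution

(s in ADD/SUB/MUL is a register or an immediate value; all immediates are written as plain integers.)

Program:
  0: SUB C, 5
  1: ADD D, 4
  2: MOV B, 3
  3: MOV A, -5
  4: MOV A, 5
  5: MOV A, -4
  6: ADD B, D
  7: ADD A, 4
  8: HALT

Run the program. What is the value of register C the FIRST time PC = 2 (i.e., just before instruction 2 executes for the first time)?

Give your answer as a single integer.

Step 1: PC=0 exec 'SUB C, 5'. After: A=0 B=0 C=-5 D=0 ZF=0 PC=1
Step 2: PC=1 exec 'ADD D, 4'. After: A=0 B=0 C=-5 D=4 ZF=0 PC=2
First time PC=2: C=-5

-5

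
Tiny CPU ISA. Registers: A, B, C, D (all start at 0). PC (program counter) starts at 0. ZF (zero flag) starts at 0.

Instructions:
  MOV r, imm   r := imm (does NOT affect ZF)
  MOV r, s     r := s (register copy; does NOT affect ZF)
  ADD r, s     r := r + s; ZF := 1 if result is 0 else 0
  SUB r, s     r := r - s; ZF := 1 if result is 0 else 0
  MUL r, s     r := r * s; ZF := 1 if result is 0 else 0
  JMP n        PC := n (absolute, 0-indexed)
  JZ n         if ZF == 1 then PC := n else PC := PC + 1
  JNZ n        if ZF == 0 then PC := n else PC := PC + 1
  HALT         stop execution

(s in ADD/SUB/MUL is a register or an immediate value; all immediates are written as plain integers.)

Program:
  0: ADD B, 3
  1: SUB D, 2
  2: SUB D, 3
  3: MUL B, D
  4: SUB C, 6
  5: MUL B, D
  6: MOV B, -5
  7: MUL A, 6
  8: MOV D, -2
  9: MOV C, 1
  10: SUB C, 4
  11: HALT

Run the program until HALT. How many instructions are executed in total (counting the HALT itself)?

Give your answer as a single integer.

Step 1: PC=0 exec 'ADD B, 3'. After: A=0 B=3 C=0 D=0 ZF=0 PC=1
Step 2: PC=1 exec 'SUB D, 2'. After: A=0 B=3 C=0 D=-2 ZF=0 PC=2
Step 3: PC=2 exec 'SUB D, 3'. After: A=0 B=3 C=0 D=-5 ZF=0 PC=3
Step 4: PC=3 exec 'MUL B, D'. After: A=0 B=-15 C=0 D=-5 ZF=0 PC=4
Step 5: PC=4 exec 'SUB C, 6'. After: A=0 B=-15 C=-6 D=-5 ZF=0 PC=5
Step 6: PC=5 exec 'MUL B, D'. After: A=0 B=75 C=-6 D=-5 ZF=0 PC=6
Step 7: PC=6 exec 'MOV B, -5'. After: A=0 B=-5 C=-6 D=-5 ZF=0 PC=7
Step 8: PC=7 exec 'MUL A, 6'. After: A=0 B=-5 C=-6 D=-5 ZF=1 PC=8
Step 9: PC=8 exec 'MOV D, -2'. After: A=0 B=-5 C=-6 D=-2 ZF=1 PC=9
Step 10: PC=9 exec 'MOV C, 1'. After: A=0 B=-5 C=1 D=-2 ZF=1 PC=10
Step 11: PC=10 exec 'SUB C, 4'. After: A=0 B=-5 C=-3 D=-2 ZF=0 PC=11
Step 12: PC=11 exec 'HALT'. After: A=0 B=-5 C=-3 D=-2 ZF=0 PC=11 HALTED
Total instructions executed: 12

Answer: 12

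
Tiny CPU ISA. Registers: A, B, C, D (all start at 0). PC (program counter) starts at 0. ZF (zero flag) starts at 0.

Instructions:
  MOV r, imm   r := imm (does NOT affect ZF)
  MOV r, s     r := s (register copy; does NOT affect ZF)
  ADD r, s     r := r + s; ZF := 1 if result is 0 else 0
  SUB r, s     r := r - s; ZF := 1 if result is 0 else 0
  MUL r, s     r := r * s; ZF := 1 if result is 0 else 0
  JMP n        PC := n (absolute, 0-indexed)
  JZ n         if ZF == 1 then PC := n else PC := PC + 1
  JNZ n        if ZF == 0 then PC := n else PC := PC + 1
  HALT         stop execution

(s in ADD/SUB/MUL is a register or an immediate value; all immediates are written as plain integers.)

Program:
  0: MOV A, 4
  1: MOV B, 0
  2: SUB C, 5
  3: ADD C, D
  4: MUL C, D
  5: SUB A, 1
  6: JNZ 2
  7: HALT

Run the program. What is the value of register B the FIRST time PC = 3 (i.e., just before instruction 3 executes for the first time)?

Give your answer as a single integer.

Step 1: PC=0 exec 'MOV A, 4'. After: A=4 B=0 C=0 D=0 ZF=0 PC=1
Step 2: PC=1 exec 'MOV B, 0'. After: A=4 B=0 C=0 D=0 ZF=0 PC=2
Step 3: PC=2 exec 'SUB C, 5'. After: A=4 B=0 C=-5 D=0 ZF=0 PC=3
First time PC=3: B=0

0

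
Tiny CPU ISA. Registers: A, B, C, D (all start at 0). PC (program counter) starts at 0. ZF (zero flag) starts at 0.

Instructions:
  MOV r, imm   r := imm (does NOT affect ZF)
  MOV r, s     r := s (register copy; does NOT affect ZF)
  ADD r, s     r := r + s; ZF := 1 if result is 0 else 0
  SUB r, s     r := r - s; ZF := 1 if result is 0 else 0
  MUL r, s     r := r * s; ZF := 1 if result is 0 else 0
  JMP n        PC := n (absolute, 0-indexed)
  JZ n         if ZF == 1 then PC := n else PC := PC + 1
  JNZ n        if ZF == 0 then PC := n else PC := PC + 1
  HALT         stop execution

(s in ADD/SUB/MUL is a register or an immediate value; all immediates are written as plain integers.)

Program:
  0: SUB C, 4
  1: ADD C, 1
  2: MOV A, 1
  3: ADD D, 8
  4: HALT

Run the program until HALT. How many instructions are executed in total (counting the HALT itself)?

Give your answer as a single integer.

Step 1: PC=0 exec 'SUB C, 4'. After: A=0 B=0 C=-4 D=0 ZF=0 PC=1
Step 2: PC=1 exec 'ADD C, 1'. After: A=0 B=0 C=-3 D=0 ZF=0 PC=2
Step 3: PC=2 exec 'MOV A, 1'. After: A=1 B=0 C=-3 D=0 ZF=0 PC=3
Step 4: PC=3 exec 'ADD D, 8'. After: A=1 B=0 C=-3 D=8 ZF=0 PC=4
Step 5: PC=4 exec 'HALT'. After: A=1 B=0 C=-3 D=8 ZF=0 PC=4 HALTED
Total instructions executed: 5

Answer: 5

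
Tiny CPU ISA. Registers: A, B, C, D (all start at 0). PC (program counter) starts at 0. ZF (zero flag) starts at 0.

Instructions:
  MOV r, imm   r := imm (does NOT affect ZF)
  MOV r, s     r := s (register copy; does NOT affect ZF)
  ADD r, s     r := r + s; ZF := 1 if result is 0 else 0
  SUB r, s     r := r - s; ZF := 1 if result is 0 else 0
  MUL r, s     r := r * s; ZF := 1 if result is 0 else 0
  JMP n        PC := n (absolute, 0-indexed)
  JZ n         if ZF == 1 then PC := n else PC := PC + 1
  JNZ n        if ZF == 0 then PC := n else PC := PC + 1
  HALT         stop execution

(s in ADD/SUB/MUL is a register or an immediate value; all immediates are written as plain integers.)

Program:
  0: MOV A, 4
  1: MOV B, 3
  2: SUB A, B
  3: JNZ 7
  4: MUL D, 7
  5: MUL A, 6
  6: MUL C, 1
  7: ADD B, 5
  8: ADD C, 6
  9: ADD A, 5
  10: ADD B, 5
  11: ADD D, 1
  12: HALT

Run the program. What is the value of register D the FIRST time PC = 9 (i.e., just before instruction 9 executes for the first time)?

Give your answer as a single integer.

Step 1: PC=0 exec 'MOV A, 4'. After: A=4 B=0 C=0 D=0 ZF=0 PC=1
Step 2: PC=1 exec 'MOV B, 3'. After: A=4 B=3 C=0 D=0 ZF=0 PC=2
Step 3: PC=2 exec 'SUB A, B'. After: A=1 B=3 C=0 D=0 ZF=0 PC=3
Step 4: PC=3 exec 'JNZ 7'. After: A=1 B=3 C=0 D=0 ZF=0 PC=7
Step 5: PC=7 exec 'ADD B, 5'. After: A=1 B=8 C=0 D=0 ZF=0 PC=8
Step 6: PC=8 exec 'ADD C, 6'. After: A=1 B=8 C=6 D=0 ZF=0 PC=9
First time PC=9: D=0

0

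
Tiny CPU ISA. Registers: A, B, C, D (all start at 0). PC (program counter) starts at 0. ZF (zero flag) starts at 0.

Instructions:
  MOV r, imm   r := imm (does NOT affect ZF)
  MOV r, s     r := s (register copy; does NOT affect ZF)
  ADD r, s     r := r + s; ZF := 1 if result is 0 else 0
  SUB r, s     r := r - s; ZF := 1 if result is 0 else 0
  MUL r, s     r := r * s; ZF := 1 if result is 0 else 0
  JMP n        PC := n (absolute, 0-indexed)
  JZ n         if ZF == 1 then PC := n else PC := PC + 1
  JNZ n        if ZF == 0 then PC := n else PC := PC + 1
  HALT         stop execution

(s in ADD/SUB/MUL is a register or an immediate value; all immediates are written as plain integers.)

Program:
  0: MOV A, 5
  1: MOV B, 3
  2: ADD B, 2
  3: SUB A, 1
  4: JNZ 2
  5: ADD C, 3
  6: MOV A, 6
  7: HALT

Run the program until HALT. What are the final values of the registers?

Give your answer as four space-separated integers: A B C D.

Step 1: PC=0 exec 'MOV A, 5'. After: A=5 B=0 C=0 D=0 ZF=0 PC=1
Step 2: PC=1 exec 'MOV B, 3'. After: A=5 B=3 C=0 D=0 ZF=0 PC=2
Step 3: PC=2 exec 'ADD B, 2'. After: A=5 B=5 C=0 D=0 ZF=0 PC=3
Step 4: PC=3 exec 'SUB A, 1'. After: A=4 B=5 C=0 D=0 ZF=0 PC=4
Step 5: PC=4 exec 'JNZ 2'. After: A=4 B=5 C=0 D=0 ZF=0 PC=2
Step 6: PC=2 exec 'ADD B, 2'. After: A=4 B=7 C=0 D=0 ZF=0 PC=3
Step 7: PC=3 exec 'SUB A, 1'. After: A=3 B=7 C=0 D=0 ZF=0 PC=4
Step 8: PC=4 exec 'JNZ 2'. After: A=3 B=7 C=0 D=0 ZF=0 PC=2
Step 9: PC=2 exec 'ADD B, 2'. After: A=3 B=9 C=0 D=0 ZF=0 PC=3
Step 10: PC=3 exec 'SUB A, 1'. After: A=2 B=9 C=0 D=0 ZF=0 PC=4
Step 11: PC=4 exec 'JNZ 2'. After: A=2 B=9 C=0 D=0 ZF=0 PC=2
Step 12: PC=2 exec 'ADD B, 2'. After: A=2 B=11 C=0 D=0 ZF=0 PC=3
Step 13: PC=3 exec 'SUB A, 1'. After: A=1 B=11 C=0 D=0 ZF=0 PC=4
Step 14: PC=4 exec 'JNZ 2'. After: A=1 B=11 C=0 D=0 ZF=0 PC=2
Step 15: PC=2 exec 'ADD B, 2'. After: A=1 B=13 C=0 D=0 ZF=0 PC=3
Step 16: PC=3 exec 'SUB A, 1'. After: A=0 B=13 C=0 D=0 ZF=1 PC=4
Step 17: PC=4 exec 'JNZ 2'. After: A=0 B=13 C=0 D=0 ZF=1 PC=5
Step 18: PC=5 exec 'ADD C, 3'. After: A=0 B=13 C=3 D=0 ZF=0 PC=6
Step 19: PC=6 exec 'MOV A, 6'. After: A=6 B=13 C=3 D=0 ZF=0 PC=7
Step 20: PC=7 exec 'HALT'. After: A=6 B=13 C=3 D=0 ZF=0 PC=7 HALTED

Answer: 6 13 3 0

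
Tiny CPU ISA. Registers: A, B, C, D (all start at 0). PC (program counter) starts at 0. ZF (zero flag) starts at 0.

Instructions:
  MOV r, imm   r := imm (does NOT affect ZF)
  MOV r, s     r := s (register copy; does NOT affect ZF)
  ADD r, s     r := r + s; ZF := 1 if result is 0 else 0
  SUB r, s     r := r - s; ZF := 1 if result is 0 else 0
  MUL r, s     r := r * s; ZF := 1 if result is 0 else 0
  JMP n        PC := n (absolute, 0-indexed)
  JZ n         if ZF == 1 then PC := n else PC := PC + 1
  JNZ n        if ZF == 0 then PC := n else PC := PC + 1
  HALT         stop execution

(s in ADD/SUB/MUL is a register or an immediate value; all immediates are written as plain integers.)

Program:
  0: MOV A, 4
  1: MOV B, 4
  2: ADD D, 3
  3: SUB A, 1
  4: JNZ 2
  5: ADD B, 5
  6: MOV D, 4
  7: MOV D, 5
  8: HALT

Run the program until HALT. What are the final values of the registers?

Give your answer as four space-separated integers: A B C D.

Answer: 0 9 0 5

Derivation:
Step 1: PC=0 exec 'MOV A, 4'. After: A=4 B=0 C=0 D=0 ZF=0 PC=1
Step 2: PC=1 exec 'MOV B, 4'. After: A=4 B=4 C=0 D=0 ZF=0 PC=2
Step 3: PC=2 exec 'ADD D, 3'. After: A=4 B=4 C=0 D=3 ZF=0 PC=3
Step 4: PC=3 exec 'SUB A, 1'. After: A=3 B=4 C=0 D=3 ZF=0 PC=4
Step 5: PC=4 exec 'JNZ 2'. After: A=3 B=4 C=0 D=3 ZF=0 PC=2
Step 6: PC=2 exec 'ADD D, 3'. After: A=3 B=4 C=0 D=6 ZF=0 PC=3
Step 7: PC=3 exec 'SUB A, 1'. After: A=2 B=4 C=0 D=6 ZF=0 PC=4
Step 8: PC=4 exec 'JNZ 2'. After: A=2 B=4 C=0 D=6 ZF=0 PC=2
Step 9: PC=2 exec 'ADD D, 3'. After: A=2 B=4 C=0 D=9 ZF=0 PC=3
Step 10: PC=3 exec 'SUB A, 1'. After: A=1 B=4 C=0 D=9 ZF=0 PC=4
Step 11: PC=4 exec 'JNZ 2'. After: A=1 B=4 C=0 D=9 ZF=0 PC=2
Step 12: PC=2 exec 'ADD D, 3'. After: A=1 B=4 C=0 D=12 ZF=0 PC=3
Step 13: PC=3 exec 'SUB A, 1'. After: A=0 B=4 C=0 D=12 ZF=1 PC=4
Step 14: PC=4 exec 'JNZ 2'. After: A=0 B=4 C=0 D=12 ZF=1 PC=5
Step 15: PC=5 exec 'ADD B, 5'. After: A=0 B=9 C=0 D=12 ZF=0 PC=6
Step 16: PC=6 exec 'MOV D, 4'. After: A=0 B=9 C=0 D=4 ZF=0 PC=7
Step 17: PC=7 exec 'MOV D, 5'. After: A=0 B=9 C=0 D=5 ZF=0 PC=8
Step 18: PC=8 exec 'HALT'. After: A=0 B=9 C=0 D=5 ZF=0 PC=8 HALTED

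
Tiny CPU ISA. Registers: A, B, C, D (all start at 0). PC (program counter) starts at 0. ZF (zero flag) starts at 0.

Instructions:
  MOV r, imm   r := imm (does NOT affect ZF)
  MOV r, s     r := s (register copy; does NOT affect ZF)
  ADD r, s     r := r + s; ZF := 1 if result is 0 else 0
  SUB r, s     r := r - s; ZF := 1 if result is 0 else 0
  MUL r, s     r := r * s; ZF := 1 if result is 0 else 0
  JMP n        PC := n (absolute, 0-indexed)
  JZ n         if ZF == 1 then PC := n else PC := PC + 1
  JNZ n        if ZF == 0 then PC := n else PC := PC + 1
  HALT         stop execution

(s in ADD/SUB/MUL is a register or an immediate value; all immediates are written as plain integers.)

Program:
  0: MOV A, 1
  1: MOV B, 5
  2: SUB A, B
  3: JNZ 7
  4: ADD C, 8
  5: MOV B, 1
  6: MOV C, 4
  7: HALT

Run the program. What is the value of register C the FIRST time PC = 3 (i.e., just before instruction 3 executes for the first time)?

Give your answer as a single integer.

Step 1: PC=0 exec 'MOV A, 1'. After: A=1 B=0 C=0 D=0 ZF=0 PC=1
Step 2: PC=1 exec 'MOV B, 5'. After: A=1 B=5 C=0 D=0 ZF=0 PC=2
Step 3: PC=2 exec 'SUB A, B'. After: A=-4 B=5 C=0 D=0 ZF=0 PC=3
First time PC=3: C=0

0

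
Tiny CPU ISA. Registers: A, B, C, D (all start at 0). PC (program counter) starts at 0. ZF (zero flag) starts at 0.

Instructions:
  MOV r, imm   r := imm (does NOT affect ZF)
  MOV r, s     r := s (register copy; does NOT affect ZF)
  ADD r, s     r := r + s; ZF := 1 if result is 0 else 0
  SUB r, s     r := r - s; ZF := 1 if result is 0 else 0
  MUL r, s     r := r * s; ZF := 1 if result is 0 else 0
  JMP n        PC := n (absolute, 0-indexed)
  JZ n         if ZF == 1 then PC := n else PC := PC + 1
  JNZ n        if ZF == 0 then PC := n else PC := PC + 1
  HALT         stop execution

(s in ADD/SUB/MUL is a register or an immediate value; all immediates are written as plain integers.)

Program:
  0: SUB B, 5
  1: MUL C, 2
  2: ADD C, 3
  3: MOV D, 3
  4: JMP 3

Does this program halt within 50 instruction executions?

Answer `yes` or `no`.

Step 1: PC=0 exec 'SUB B, 5'. After: A=0 B=-5 C=0 D=0 ZF=0 PC=1
Step 2: PC=1 exec 'MUL C, 2'. After: A=0 B=-5 C=0 D=0 ZF=1 PC=2
Step 3: PC=2 exec 'ADD C, 3'. After: A=0 B=-5 C=3 D=0 ZF=0 PC=3
Step 4: PC=3 exec 'MOV D, 3'. After: A=0 B=-5 C=3 D=3 ZF=0 PC=4
Step 5: PC=4 exec 'JMP 3'. After: A=0 B=-5 C=3 D=3 ZF=0 PC=3
Step 6: PC=3 exec 'MOV D, 3'. After: A=0 B=-5 C=3 D=3 ZF=0 PC=4
State after step 6 equals state after step 4: the program is in a cycle of length 2 and will never halt.

Answer: no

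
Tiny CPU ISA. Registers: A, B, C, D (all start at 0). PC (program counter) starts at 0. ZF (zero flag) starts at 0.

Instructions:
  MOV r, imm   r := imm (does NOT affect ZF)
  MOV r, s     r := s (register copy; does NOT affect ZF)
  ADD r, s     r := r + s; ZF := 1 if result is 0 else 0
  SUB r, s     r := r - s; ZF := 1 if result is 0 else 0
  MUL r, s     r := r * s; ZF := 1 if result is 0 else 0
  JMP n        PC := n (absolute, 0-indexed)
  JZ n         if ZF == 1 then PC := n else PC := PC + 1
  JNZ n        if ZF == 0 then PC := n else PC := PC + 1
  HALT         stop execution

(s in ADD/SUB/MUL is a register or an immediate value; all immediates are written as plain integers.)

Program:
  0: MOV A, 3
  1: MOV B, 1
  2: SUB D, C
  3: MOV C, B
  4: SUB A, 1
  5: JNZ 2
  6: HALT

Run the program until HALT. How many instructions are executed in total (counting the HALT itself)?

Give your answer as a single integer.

Answer: 15

Derivation:
Step 1: PC=0 exec 'MOV A, 3'. After: A=3 B=0 C=0 D=0 ZF=0 PC=1
Step 2: PC=1 exec 'MOV B, 1'. After: A=3 B=1 C=0 D=0 ZF=0 PC=2
Step 3: PC=2 exec 'SUB D, C'. After: A=3 B=1 C=0 D=0 ZF=1 PC=3
Step 4: PC=3 exec 'MOV C, B'. After: A=3 B=1 C=1 D=0 ZF=1 PC=4
Step 5: PC=4 exec 'SUB A, 1'. After: A=2 B=1 C=1 D=0 ZF=0 PC=5
Step 6: PC=5 exec 'JNZ 2'. After: A=2 B=1 C=1 D=0 ZF=0 PC=2
Step 7: PC=2 exec 'SUB D, C'. After: A=2 B=1 C=1 D=-1 ZF=0 PC=3
Step 8: PC=3 exec 'MOV C, B'. After: A=2 B=1 C=1 D=-1 ZF=0 PC=4
Step 9: PC=4 exec 'SUB A, 1'. After: A=1 B=1 C=1 D=-1 ZF=0 PC=5
Step 10: PC=5 exec 'JNZ 2'. After: A=1 B=1 C=1 D=-1 ZF=0 PC=2
Step 11: PC=2 exec 'SUB D, C'. After: A=1 B=1 C=1 D=-2 ZF=0 PC=3
Step 12: PC=3 exec 'MOV C, B'. After: A=1 B=1 C=1 D=-2 ZF=0 PC=4
Step 13: PC=4 exec 'SUB A, 1'. After: A=0 B=1 C=1 D=-2 ZF=1 PC=5
Step 14: PC=5 exec 'JNZ 2'. After: A=0 B=1 C=1 D=-2 ZF=1 PC=6
Step 15: PC=6 exec 'HALT'. After: A=0 B=1 C=1 D=-2 ZF=1 PC=6 HALTED
Total instructions executed: 15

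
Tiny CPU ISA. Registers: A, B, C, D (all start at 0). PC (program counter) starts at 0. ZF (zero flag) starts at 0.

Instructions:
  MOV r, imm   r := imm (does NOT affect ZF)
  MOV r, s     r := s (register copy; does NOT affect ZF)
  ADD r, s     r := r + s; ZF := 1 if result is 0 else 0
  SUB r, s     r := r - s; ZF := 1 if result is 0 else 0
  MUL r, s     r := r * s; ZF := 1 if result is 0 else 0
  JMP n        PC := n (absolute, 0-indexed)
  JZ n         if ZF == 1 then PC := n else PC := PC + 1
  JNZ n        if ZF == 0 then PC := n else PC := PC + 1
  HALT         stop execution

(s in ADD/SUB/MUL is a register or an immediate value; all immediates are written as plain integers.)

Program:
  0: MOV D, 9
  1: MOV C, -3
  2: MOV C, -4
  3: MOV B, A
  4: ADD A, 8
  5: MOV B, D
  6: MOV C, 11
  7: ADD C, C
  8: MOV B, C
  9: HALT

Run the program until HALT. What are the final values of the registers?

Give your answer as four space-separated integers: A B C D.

Answer: 8 22 22 9

Derivation:
Step 1: PC=0 exec 'MOV D, 9'. After: A=0 B=0 C=0 D=9 ZF=0 PC=1
Step 2: PC=1 exec 'MOV C, -3'. After: A=0 B=0 C=-3 D=9 ZF=0 PC=2
Step 3: PC=2 exec 'MOV C, -4'. After: A=0 B=0 C=-4 D=9 ZF=0 PC=3
Step 4: PC=3 exec 'MOV B, A'. After: A=0 B=0 C=-4 D=9 ZF=0 PC=4
Step 5: PC=4 exec 'ADD A, 8'. After: A=8 B=0 C=-4 D=9 ZF=0 PC=5
Step 6: PC=5 exec 'MOV B, D'. After: A=8 B=9 C=-4 D=9 ZF=0 PC=6
Step 7: PC=6 exec 'MOV C, 11'. After: A=8 B=9 C=11 D=9 ZF=0 PC=7
Step 8: PC=7 exec 'ADD C, C'. After: A=8 B=9 C=22 D=9 ZF=0 PC=8
Step 9: PC=8 exec 'MOV B, C'. After: A=8 B=22 C=22 D=9 ZF=0 PC=9
Step 10: PC=9 exec 'HALT'. After: A=8 B=22 C=22 D=9 ZF=0 PC=9 HALTED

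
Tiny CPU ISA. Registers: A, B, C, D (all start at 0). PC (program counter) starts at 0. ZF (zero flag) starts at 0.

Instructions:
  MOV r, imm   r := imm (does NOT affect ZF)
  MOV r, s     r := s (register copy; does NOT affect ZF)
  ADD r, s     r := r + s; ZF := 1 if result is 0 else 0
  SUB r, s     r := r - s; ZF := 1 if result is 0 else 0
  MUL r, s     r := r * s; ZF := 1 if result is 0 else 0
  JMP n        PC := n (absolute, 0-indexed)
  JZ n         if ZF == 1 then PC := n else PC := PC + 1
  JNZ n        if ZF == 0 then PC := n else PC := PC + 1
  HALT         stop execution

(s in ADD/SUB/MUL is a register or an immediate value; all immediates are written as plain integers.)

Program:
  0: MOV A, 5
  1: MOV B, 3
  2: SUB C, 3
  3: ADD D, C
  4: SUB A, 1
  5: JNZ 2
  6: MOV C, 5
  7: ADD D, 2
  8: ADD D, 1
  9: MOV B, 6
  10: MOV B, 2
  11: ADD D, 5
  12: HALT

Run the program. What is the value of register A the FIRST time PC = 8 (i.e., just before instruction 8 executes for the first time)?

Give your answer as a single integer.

Step 1: PC=0 exec 'MOV A, 5'. After: A=5 B=0 C=0 D=0 ZF=0 PC=1
Step 2: PC=1 exec 'MOV B, 3'. After: A=5 B=3 C=0 D=0 ZF=0 PC=2
Step 3: PC=2 exec 'SUB C, 3'. After: A=5 B=3 C=-3 D=0 ZF=0 PC=3
Step 4: PC=3 exec 'ADD D, C'. After: A=5 B=3 C=-3 D=-3 ZF=0 PC=4
Step 5: PC=4 exec 'SUB A, 1'. After: A=4 B=3 C=-3 D=-3 ZF=0 PC=5
Step 6: PC=5 exec 'JNZ 2'. After: A=4 B=3 C=-3 D=-3 ZF=0 PC=2
Step 7: PC=2 exec 'SUB C, 3'. After: A=4 B=3 C=-6 D=-3 ZF=0 PC=3
Step 8: PC=3 exec 'ADD D, C'. After: A=4 B=3 C=-6 D=-9 ZF=0 PC=4
Step 9: PC=4 exec 'SUB A, 1'. After: A=3 B=3 C=-6 D=-9 ZF=0 PC=5
Step 10: PC=5 exec 'JNZ 2'. After: A=3 B=3 C=-6 D=-9 ZF=0 PC=2
Step 11: PC=2 exec 'SUB C, 3'. After: A=3 B=3 C=-9 D=-9 ZF=0 PC=3
Step 12: PC=3 exec 'ADD D, C'. After: A=3 B=3 C=-9 D=-18 ZF=0 PC=4
Step 13: PC=4 exec 'SUB A, 1'. After: A=2 B=3 C=-9 D=-18 ZF=0 PC=5
Step 14: PC=5 exec 'JNZ 2'. After: A=2 B=3 C=-9 D=-18 ZF=0 PC=2
Step 15: PC=2 exec 'SUB C, 3'. After: A=2 B=3 C=-12 D=-18 ZF=0 PC=3
Step 16: PC=3 exec 'ADD D, C'. After: A=2 B=3 C=-12 D=-30 ZF=0 PC=4
Step 17: PC=4 exec 'SUB A, 1'. After: A=1 B=3 C=-12 D=-30 ZF=0 PC=5
Step 18: PC=5 exec 'JNZ 2'. After: A=1 B=3 C=-12 D=-30 ZF=0 PC=2
Step 19: PC=2 exec 'SUB C, 3'. After: A=1 B=3 C=-15 D=-30 ZF=0 PC=3
Step 20: PC=3 exec 'ADD D, C'. After: A=1 B=3 C=-15 D=-45 ZF=0 PC=4
Step 21: PC=4 exec 'SUB A, 1'. After: A=0 B=3 C=-15 D=-45 ZF=1 PC=5
Step 22: PC=5 exec 'JNZ 2'. After: A=0 B=3 C=-15 D=-45 ZF=1 PC=6
Step 23: PC=6 exec 'MOV C, 5'. After: A=0 B=3 C=5 D=-45 ZF=1 PC=7
Step 24: PC=7 exec 'ADD D, 2'. After: A=0 B=3 C=5 D=-43 ZF=0 PC=8
First time PC=8: A=0

0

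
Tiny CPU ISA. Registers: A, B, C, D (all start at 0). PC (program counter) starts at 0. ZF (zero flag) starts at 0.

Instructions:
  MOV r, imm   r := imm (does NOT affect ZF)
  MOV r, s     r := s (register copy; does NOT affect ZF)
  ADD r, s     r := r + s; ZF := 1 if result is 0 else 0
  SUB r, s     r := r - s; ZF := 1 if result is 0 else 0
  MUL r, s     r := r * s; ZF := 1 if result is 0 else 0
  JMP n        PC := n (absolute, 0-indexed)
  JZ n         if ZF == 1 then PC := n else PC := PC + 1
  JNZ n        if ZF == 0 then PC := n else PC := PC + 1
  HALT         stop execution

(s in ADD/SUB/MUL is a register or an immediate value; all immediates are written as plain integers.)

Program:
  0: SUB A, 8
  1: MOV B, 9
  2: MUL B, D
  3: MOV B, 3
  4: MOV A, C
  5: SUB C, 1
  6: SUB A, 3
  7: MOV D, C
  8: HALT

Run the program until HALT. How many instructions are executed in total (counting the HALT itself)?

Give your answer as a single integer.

Step 1: PC=0 exec 'SUB A, 8'. After: A=-8 B=0 C=0 D=0 ZF=0 PC=1
Step 2: PC=1 exec 'MOV B, 9'. After: A=-8 B=9 C=0 D=0 ZF=0 PC=2
Step 3: PC=2 exec 'MUL B, D'. After: A=-8 B=0 C=0 D=0 ZF=1 PC=3
Step 4: PC=3 exec 'MOV B, 3'. After: A=-8 B=3 C=0 D=0 ZF=1 PC=4
Step 5: PC=4 exec 'MOV A, C'. After: A=0 B=3 C=0 D=0 ZF=1 PC=5
Step 6: PC=5 exec 'SUB C, 1'. After: A=0 B=3 C=-1 D=0 ZF=0 PC=6
Step 7: PC=6 exec 'SUB A, 3'. After: A=-3 B=3 C=-1 D=0 ZF=0 PC=7
Step 8: PC=7 exec 'MOV D, C'. After: A=-3 B=3 C=-1 D=-1 ZF=0 PC=8
Step 9: PC=8 exec 'HALT'. After: A=-3 B=3 C=-1 D=-1 ZF=0 PC=8 HALTED
Total instructions executed: 9

Answer: 9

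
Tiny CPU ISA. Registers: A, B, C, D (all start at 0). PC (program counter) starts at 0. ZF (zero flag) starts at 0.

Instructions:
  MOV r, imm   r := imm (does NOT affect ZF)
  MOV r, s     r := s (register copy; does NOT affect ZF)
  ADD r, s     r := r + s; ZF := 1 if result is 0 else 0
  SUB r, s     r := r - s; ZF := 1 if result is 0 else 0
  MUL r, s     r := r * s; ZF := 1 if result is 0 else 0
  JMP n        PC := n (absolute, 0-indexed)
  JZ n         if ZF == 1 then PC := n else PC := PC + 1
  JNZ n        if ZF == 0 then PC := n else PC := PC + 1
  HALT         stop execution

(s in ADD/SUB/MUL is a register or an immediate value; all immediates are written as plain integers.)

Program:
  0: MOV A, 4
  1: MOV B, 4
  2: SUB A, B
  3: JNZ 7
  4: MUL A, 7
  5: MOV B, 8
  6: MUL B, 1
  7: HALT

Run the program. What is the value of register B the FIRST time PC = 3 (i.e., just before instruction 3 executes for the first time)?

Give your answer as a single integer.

Step 1: PC=0 exec 'MOV A, 4'. After: A=4 B=0 C=0 D=0 ZF=0 PC=1
Step 2: PC=1 exec 'MOV B, 4'. After: A=4 B=4 C=0 D=0 ZF=0 PC=2
Step 3: PC=2 exec 'SUB A, B'. After: A=0 B=4 C=0 D=0 ZF=1 PC=3
First time PC=3: B=4

4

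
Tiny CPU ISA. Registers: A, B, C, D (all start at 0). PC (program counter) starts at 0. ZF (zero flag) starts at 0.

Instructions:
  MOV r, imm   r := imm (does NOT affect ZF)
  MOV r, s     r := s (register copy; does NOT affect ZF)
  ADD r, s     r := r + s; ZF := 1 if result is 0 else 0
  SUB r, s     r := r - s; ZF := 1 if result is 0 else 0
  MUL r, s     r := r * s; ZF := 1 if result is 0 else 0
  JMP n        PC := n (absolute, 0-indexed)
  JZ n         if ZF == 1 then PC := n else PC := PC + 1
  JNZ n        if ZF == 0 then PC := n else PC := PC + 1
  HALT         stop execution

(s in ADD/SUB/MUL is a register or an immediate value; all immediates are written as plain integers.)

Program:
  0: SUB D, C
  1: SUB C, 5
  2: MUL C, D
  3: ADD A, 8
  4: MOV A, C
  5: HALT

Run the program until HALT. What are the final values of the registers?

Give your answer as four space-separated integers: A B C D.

Answer: 0 0 0 0

Derivation:
Step 1: PC=0 exec 'SUB D, C'. After: A=0 B=0 C=0 D=0 ZF=1 PC=1
Step 2: PC=1 exec 'SUB C, 5'. After: A=0 B=0 C=-5 D=0 ZF=0 PC=2
Step 3: PC=2 exec 'MUL C, D'. After: A=0 B=0 C=0 D=0 ZF=1 PC=3
Step 4: PC=3 exec 'ADD A, 8'. After: A=8 B=0 C=0 D=0 ZF=0 PC=4
Step 5: PC=4 exec 'MOV A, C'. After: A=0 B=0 C=0 D=0 ZF=0 PC=5
Step 6: PC=5 exec 'HALT'. After: A=0 B=0 C=0 D=0 ZF=0 PC=5 HALTED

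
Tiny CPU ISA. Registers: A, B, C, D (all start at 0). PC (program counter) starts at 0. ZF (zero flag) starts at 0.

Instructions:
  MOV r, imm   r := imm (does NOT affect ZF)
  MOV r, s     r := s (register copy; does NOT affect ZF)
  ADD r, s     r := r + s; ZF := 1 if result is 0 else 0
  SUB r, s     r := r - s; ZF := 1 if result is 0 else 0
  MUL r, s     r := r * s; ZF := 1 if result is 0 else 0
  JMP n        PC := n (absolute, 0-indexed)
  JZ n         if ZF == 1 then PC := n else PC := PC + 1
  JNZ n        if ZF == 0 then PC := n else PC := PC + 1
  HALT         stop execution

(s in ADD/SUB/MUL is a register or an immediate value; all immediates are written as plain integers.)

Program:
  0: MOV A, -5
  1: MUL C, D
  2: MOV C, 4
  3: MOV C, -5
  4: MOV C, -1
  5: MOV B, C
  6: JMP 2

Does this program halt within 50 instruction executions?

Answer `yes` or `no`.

Answer: no

Derivation:
Step 1: PC=0 exec 'MOV A, -5'. After: A=-5 B=0 C=0 D=0 ZF=0 PC=1
Step 2: PC=1 exec 'MUL C, D'. After: A=-5 B=0 C=0 D=0 ZF=1 PC=2
Step 3: PC=2 exec 'MOV C, 4'. After: A=-5 B=0 C=4 D=0 ZF=1 PC=3
Step 4: PC=3 exec 'MOV C, -5'. After: A=-5 B=0 C=-5 D=0 ZF=1 PC=4
Step 5: PC=4 exec 'MOV C, -1'. After: A=-5 B=0 C=-1 D=0 ZF=1 PC=5
Step 6: PC=5 exec 'MOV B, C'. After: A=-5 B=-1 C=-1 D=0 ZF=1 PC=6
Step 7: PC=6 exec 'JMP 2'. After: A=-5 B=-1 C=-1 D=0 ZF=1 PC=2
Step 8: PC=2 exec 'MOV C, 4'. After: A=-5 B=-1 C=4 D=0 ZF=1 PC=3
Step 9: PC=3 exec 'MOV C, -5'. After: A=-5 B=-1 C=-5 D=0 ZF=1 PC=4
Step 10: PC=4 exec 'MOV C, -1'. After: A=-5 B=-1 C=-1 D=0 ZF=1 PC=5
Step 11: PC=5 exec 'MOV B, C'. After: A=-5 B=-1 C=-1 D=0 ZF=1 PC=6
State after step 11 equals state after step 6: the program is in a cycle of length 5 and will never halt.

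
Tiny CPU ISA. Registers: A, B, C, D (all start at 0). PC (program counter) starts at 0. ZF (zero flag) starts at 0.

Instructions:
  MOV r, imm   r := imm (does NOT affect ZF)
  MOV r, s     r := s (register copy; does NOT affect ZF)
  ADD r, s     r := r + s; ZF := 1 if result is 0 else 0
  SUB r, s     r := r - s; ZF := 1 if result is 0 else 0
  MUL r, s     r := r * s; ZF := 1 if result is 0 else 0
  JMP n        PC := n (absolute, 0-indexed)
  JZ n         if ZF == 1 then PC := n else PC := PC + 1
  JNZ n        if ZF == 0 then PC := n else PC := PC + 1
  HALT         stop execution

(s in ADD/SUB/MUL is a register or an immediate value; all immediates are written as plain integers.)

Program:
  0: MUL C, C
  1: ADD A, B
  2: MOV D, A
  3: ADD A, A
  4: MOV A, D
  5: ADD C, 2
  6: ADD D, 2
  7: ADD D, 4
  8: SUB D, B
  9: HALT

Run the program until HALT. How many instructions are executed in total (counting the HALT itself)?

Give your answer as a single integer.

Answer: 10

Derivation:
Step 1: PC=0 exec 'MUL C, C'. After: A=0 B=0 C=0 D=0 ZF=1 PC=1
Step 2: PC=1 exec 'ADD A, B'. After: A=0 B=0 C=0 D=0 ZF=1 PC=2
Step 3: PC=2 exec 'MOV D, A'. After: A=0 B=0 C=0 D=0 ZF=1 PC=3
Step 4: PC=3 exec 'ADD A, A'. After: A=0 B=0 C=0 D=0 ZF=1 PC=4
Step 5: PC=4 exec 'MOV A, D'. After: A=0 B=0 C=0 D=0 ZF=1 PC=5
Step 6: PC=5 exec 'ADD C, 2'. After: A=0 B=0 C=2 D=0 ZF=0 PC=6
Step 7: PC=6 exec 'ADD D, 2'. After: A=0 B=0 C=2 D=2 ZF=0 PC=7
Step 8: PC=7 exec 'ADD D, 4'. After: A=0 B=0 C=2 D=6 ZF=0 PC=8
Step 9: PC=8 exec 'SUB D, B'. After: A=0 B=0 C=2 D=6 ZF=0 PC=9
Step 10: PC=9 exec 'HALT'. After: A=0 B=0 C=2 D=6 ZF=0 PC=9 HALTED
Total instructions executed: 10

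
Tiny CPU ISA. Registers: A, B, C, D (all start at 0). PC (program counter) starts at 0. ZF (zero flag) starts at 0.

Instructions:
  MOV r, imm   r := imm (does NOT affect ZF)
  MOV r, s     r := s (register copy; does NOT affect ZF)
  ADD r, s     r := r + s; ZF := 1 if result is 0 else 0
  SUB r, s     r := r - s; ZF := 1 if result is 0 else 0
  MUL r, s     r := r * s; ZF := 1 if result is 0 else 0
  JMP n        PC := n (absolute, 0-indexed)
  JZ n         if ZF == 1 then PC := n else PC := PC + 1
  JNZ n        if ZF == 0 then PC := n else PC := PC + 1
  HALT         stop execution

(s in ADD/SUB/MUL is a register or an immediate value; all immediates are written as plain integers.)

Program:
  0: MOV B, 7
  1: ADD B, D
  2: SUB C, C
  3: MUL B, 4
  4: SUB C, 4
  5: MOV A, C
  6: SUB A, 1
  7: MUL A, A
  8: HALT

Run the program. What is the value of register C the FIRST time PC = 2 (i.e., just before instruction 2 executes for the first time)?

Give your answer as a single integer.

Step 1: PC=0 exec 'MOV B, 7'. After: A=0 B=7 C=0 D=0 ZF=0 PC=1
Step 2: PC=1 exec 'ADD B, D'. After: A=0 B=7 C=0 D=0 ZF=0 PC=2
First time PC=2: C=0

0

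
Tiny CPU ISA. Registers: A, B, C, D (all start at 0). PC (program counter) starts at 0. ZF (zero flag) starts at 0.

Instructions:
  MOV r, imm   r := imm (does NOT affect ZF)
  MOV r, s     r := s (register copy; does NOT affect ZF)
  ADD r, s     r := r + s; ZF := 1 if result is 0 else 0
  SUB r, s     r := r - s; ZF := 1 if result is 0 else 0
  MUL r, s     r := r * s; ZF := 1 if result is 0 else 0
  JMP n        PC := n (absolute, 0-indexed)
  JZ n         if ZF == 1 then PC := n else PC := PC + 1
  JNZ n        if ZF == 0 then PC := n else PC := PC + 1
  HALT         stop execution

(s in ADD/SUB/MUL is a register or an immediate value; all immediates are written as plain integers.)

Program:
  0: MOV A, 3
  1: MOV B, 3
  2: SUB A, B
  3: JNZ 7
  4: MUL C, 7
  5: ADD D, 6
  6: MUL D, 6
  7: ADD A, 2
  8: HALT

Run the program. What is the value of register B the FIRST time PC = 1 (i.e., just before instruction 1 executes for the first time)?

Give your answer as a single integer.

Step 1: PC=0 exec 'MOV A, 3'. After: A=3 B=0 C=0 D=0 ZF=0 PC=1
First time PC=1: B=0

0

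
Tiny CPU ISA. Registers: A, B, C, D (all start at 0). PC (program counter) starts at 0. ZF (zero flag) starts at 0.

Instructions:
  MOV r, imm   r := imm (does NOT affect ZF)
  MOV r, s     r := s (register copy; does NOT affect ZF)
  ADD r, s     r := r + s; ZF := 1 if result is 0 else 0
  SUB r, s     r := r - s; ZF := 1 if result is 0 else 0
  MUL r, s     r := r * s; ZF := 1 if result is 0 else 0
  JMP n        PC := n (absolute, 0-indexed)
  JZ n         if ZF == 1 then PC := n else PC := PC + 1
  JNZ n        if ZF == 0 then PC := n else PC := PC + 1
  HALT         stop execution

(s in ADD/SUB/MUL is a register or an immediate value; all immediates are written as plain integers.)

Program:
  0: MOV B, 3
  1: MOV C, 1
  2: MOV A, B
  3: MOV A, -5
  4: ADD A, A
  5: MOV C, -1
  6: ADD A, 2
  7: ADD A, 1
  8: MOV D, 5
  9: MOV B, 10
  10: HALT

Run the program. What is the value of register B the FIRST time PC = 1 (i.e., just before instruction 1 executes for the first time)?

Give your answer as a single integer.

Step 1: PC=0 exec 'MOV B, 3'. After: A=0 B=3 C=0 D=0 ZF=0 PC=1
First time PC=1: B=3

3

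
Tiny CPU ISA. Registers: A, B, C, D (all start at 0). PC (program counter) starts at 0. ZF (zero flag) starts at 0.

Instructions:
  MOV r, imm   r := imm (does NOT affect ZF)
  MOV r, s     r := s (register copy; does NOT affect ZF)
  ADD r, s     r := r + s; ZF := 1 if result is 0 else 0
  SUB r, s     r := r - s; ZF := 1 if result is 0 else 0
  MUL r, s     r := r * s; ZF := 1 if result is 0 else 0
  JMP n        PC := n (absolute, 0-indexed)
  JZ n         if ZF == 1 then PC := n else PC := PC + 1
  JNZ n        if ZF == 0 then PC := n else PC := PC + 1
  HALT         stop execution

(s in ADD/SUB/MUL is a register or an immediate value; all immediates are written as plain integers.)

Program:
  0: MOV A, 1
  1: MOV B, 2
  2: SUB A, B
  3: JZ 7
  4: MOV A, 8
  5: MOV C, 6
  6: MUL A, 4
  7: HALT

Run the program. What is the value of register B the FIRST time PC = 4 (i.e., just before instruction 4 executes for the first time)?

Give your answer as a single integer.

Step 1: PC=0 exec 'MOV A, 1'. After: A=1 B=0 C=0 D=0 ZF=0 PC=1
Step 2: PC=1 exec 'MOV B, 2'. After: A=1 B=2 C=0 D=0 ZF=0 PC=2
Step 3: PC=2 exec 'SUB A, B'. After: A=-1 B=2 C=0 D=0 ZF=0 PC=3
Step 4: PC=3 exec 'JZ 7'. After: A=-1 B=2 C=0 D=0 ZF=0 PC=4
First time PC=4: B=2

2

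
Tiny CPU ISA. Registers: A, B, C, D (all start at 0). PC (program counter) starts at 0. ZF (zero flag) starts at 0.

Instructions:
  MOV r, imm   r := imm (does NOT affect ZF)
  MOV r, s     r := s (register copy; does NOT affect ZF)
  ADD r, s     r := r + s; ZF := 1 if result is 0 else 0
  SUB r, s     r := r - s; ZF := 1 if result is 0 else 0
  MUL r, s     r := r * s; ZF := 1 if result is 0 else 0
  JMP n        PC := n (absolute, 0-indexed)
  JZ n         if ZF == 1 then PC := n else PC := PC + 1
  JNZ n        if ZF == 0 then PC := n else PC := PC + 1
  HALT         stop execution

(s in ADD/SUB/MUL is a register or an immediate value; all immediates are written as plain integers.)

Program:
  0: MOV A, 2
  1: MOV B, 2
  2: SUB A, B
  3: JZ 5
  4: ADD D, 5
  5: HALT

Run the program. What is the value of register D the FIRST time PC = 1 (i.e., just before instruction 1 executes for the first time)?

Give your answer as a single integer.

Step 1: PC=0 exec 'MOV A, 2'. After: A=2 B=0 C=0 D=0 ZF=0 PC=1
First time PC=1: D=0

0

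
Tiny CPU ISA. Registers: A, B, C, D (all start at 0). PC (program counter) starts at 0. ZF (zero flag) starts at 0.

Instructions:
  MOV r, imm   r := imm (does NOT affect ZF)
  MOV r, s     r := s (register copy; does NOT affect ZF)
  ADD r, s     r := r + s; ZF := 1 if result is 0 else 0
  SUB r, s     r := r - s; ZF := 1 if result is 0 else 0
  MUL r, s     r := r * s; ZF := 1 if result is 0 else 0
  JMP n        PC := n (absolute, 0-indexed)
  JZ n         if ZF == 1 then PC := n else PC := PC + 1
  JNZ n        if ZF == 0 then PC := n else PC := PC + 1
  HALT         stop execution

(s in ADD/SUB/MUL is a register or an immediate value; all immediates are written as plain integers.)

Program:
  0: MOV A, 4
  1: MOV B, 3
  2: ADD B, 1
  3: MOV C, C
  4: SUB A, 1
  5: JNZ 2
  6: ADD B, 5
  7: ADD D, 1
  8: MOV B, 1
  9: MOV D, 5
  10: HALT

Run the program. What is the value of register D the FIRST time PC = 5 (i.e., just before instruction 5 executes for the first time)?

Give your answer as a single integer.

Step 1: PC=0 exec 'MOV A, 4'. After: A=4 B=0 C=0 D=0 ZF=0 PC=1
Step 2: PC=1 exec 'MOV B, 3'. After: A=4 B=3 C=0 D=0 ZF=0 PC=2
Step 3: PC=2 exec 'ADD B, 1'. After: A=4 B=4 C=0 D=0 ZF=0 PC=3
Step 4: PC=3 exec 'MOV C, C'. After: A=4 B=4 C=0 D=0 ZF=0 PC=4
Step 5: PC=4 exec 'SUB A, 1'. After: A=3 B=4 C=0 D=0 ZF=0 PC=5
First time PC=5: D=0

0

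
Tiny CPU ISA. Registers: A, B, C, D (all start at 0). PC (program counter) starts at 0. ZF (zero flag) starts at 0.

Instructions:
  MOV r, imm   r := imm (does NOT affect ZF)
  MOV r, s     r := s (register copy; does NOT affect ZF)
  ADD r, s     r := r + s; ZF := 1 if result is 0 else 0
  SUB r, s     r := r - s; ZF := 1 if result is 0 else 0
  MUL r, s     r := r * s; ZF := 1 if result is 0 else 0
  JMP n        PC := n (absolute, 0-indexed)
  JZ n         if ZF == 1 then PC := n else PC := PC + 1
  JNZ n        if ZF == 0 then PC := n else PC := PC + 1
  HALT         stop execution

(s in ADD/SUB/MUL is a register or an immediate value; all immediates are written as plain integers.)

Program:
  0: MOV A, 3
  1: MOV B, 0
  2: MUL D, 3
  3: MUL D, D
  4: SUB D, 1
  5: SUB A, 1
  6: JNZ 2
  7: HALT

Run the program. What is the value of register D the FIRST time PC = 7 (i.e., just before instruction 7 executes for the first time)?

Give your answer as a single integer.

Step 1: PC=0 exec 'MOV A, 3'. After: A=3 B=0 C=0 D=0 ZF=0 PC=1
Step 2: PC=1 exec 'MOV B, 0'. After: A=3 B=0 C=0 D=0 ZF=0 PC=2
Step 3: PC=2 exec 'MUL D, 3'. After: A=3 B=0 C=0 D=0 ZF=1 PC=3
Step 4: PC=3 exec 'MUL D, D'. After: A=3 B=0 C=0 D=0 ZF=1 PC=4
Step 5: PC=4 exec 'SUB D, 1'. After: A=3 B=0 C=0 D=-1 ZF=0 PC=5
Step 6: PC=5 exec 'SUB A, 1'. After: A=2 B=0 C=0 D=-1 ZF=0 PC=6
Step 7: PC=6 exec 'JNZ 2'. After: A=2 B=0 C=0 D=-1 ZF=0 PC=2
Step 8: PC=2 exec 'MUL D, 3'. After: A=2 B=0 C=0 D=-3 ZF=0 PC=3
Step 9: PC=3 exec 'MUL D, D'. After: A=2 B=0 C=0 D=9 ZF=0 PC=4
Step 10: PC=4 exec 'SUB D, 1'. After: A=2 B=0 C=0 D=8 ZF=0 PC=5
Step 11: PC=5 exec 'SUB A, 1'. After: A=1 B=0 C=0 D=8 ZF=0 PC=6
Step 12: PC=6 exec 'JNZ 2'. After: A=1 B=0 C=0 D=8 ZF=0 PC=2
Step 13: PC=2 exec 'MUL D, 3'. After: A=1 B=0 C=0 D=24 ZF=0 PC=3
Step 14: PC=3 exec 'MUL D, D'. After: A=1 B=0 C=0 D=576 ZF=0 PC=4
Step 15: PC=4 exec 'SUB D, 1'. After: A=1 B=0 C=0 D=575 ZF=0 PC=5
Step 16: PC=5 exec 'SUB A, 1'. After: A=0 B=0 C=0 D=575 ZF=1 PC=6
Step 17: PC=6 exec 'JNZ 2'. After: A=0 B=0 C=0 D=575 ZF=1 PC=7
First time PC=7: D=575

575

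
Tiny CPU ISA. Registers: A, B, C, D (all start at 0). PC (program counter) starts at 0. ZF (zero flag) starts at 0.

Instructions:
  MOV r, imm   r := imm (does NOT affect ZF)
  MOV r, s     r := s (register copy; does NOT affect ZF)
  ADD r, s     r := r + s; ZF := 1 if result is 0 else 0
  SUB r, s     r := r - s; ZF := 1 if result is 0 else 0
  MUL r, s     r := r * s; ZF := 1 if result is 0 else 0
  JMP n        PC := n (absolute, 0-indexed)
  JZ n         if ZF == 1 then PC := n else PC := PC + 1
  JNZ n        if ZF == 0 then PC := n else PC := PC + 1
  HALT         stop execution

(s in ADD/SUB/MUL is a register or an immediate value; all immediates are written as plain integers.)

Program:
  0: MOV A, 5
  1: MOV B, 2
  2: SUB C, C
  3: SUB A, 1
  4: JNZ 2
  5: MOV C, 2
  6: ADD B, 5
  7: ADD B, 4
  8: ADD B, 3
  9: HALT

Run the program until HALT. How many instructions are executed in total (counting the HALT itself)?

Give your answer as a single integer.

Step 1: PC=0 exec 'MOV A, 5'. After: A=5 B=0 C=0 D=0 ZF=0 PC=1
Step 2: PC=1 exec 'MOV B, 2'. After: A=5 B=2 C=0 D=0 ZF=0 PC=2
Step 3: PC=2 exec 'SUB C, C'. After: A=5 B=2 C=0 D=0 ZF=1 PC=3
Step 4: PC=3 exec 'SUB A, 1'. After: A=4 B=2 C=0 D=0 ZF=0 PC=4
Step 5: PC=4 exec 'JNZ 2'. After: A=4 B=2 C=0 D=0 ZF=0 PC=2
Step 6: PC=2 exec 'SUB C, C'. After: A=4 B=2 C=0 D=0 ZF=1 PC=3
Step 7: PC=3 exec 'SUB A, 1'. After: A=3 B=2 C=0 D=0 ZF=0 PC=4
Step 8: PC=4 exec 'JNZ 2'. After: A=3 B=2 C=0 D=0 ZF=0 PC=2
Step 9: PC=2 exec 'SUB C, C'. After: A=3 B=2 C=0 D=0 ZF=1 PC=3
Step 10: PC=3 exec 'SUB A, 1'. After: A=2 B=2 C=0 D=0 ZF=0 PC=4
Step 11: PC=4 exec 'JNZ 2'. After: A=2 B=2 C=0 D=0 ZF=0 PC=2
Step 12: PC=2 exec 'SUB C, C'. After: A=2 B=2 C=0 D=0 ZF=1 PC=3
Step 13: PC=3 exec 'SUB A, 1'. After: A=1 B=2 C=0 D=0 ZF=0 PC=4
Step 14: PC=4 exec 'JNZ 2'. After: A=1 B=2 C=0 D=0 ZF=0 PC=2
Step 15: PC=2 exec 'SUB C, C'. After: A=1 B=2 C=0 D=0 ZF=1 PC=3
Step 16: PC=3 exec 'SUB A, 1'. After: A=0 B=2 C=0 D=0 ZF=1 PC=4
Step 17: PC=4 exec 'JNZ 2'. After: A=0 B=2 C=0 D=0 ZF=1 PC=5
Step 18: PC=5 exec 'MOV C, 2'. After: A=0 B=2 C=2 D=0 ZF=1 PC=6
Step 19: PC=6 exec 'ADD B, 5'. After: A=0 B=7 C=2 D=0 ZF=0 PC=7
Step 20: PC=7 exec 'ADD B, 4'. After: A=0 B=11 C=2 D=0 ZF=0 PC=8
Step 21: PC=8 exec 'ADD B, 3'. After: A=0 B=14 C=2 D=0 ZF=0 PC=9
Step 22: PC=9 exec 'HALT'. After: A=0 B=14 C=2 D=0 ZF=0 PC=9 HALTED
Total instructions executed: 22

Answer: 22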